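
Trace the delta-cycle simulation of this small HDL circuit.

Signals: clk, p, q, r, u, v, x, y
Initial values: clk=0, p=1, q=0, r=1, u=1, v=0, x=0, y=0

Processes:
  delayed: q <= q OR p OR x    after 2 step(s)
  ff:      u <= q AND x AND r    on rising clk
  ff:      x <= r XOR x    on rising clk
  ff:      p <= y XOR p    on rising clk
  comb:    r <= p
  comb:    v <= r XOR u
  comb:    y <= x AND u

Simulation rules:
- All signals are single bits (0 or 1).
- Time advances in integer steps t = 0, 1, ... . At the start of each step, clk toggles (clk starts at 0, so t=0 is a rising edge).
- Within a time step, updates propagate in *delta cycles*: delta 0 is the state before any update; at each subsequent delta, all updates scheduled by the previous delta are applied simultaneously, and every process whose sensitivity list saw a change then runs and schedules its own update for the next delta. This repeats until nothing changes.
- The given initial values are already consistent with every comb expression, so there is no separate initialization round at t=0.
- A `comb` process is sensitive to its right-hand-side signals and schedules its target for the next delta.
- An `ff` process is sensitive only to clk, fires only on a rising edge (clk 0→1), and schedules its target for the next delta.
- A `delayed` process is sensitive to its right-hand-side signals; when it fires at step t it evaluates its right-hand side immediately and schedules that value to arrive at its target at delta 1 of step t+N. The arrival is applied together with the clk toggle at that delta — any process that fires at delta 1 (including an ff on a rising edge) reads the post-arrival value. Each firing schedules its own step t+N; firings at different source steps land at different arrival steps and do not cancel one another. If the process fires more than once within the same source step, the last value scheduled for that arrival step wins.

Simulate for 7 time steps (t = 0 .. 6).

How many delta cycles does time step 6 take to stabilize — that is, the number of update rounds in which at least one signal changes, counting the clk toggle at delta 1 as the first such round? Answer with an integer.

[bits: r,u,x,v,clk,q,p,y]
t=0: Δ0=11000010 Δ1=11001010 Δ2=10101010 Δ3=10111010 | 3Δ
t=1: Δ0=10111010 Δ1=10110010 | 1Δ
t=2: Δ0=10110010 Δ1=10111110 Δ2=11011110 Δ3=11001110 | 3Δ
t=3: Δ0=11001110 Δ1=11000110 | 1Δ
t=4: Δ0=11000110 Δ1=11001110 Δ2=10101110 Δ3=10111110 | 3Δ
t=5: Δ0=10111110 Δ1=10110110 | 1Δ
t=6: Δ0=10110110 Δ1=10111110 Δ2=11011110 Δ3=11001110 | 3Δ

3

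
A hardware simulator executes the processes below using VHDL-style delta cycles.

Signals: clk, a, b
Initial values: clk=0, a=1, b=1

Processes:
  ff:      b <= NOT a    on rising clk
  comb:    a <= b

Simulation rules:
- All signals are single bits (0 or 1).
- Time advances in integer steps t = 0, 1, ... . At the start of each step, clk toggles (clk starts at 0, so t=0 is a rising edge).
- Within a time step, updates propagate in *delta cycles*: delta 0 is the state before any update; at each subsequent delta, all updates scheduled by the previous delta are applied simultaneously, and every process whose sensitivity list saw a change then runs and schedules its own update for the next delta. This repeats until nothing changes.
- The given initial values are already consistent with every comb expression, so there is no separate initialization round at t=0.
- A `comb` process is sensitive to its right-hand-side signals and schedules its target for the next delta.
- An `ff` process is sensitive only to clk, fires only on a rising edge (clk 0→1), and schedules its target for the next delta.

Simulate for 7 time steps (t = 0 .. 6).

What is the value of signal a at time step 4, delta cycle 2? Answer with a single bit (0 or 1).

1

t0.Δ0 clk=0 b=1 a=1
t0.Δ1 clk=1 b=1 a=1
t0.Δ2 clk=1 b=0 a=1
t0.Δ3 clk=1 b=0 a=0
t1.Δ0 clk=1 b=0 a=0
t1.Δ1 clk=0 b=0 a=0
t2.Δ0 clk=0 b=0 a=0
t2.Δ1 clk=1 b=0 a=0
t2.Δ2 clk=1 b=1 a=0
t2.Δ3 clk=1 b=1 a=1
t3.Δ0 clk=1 b=1 a=1
t3.Δ1 clk=0 b=1 a=1
t4.Δ0 clk=0 b=1 a=1
t4.Δ1 clk=1 b=1 a=1
t4.Δ2 clk=1 b=0 a=1
t4.Δ3 clk=1 b=0 a=0
t5.Δ0 clk=1 b=0 a=0
t5.Δ1 clk=0 b=0 a=0
t6.Δ0 clk=0 b=0 a=0
t6.Δ1 clk=1 b=0 a=0
t6.Δ2 clk=1 b=1 a=0
t6.Δ3 clk=1 b=1 a=1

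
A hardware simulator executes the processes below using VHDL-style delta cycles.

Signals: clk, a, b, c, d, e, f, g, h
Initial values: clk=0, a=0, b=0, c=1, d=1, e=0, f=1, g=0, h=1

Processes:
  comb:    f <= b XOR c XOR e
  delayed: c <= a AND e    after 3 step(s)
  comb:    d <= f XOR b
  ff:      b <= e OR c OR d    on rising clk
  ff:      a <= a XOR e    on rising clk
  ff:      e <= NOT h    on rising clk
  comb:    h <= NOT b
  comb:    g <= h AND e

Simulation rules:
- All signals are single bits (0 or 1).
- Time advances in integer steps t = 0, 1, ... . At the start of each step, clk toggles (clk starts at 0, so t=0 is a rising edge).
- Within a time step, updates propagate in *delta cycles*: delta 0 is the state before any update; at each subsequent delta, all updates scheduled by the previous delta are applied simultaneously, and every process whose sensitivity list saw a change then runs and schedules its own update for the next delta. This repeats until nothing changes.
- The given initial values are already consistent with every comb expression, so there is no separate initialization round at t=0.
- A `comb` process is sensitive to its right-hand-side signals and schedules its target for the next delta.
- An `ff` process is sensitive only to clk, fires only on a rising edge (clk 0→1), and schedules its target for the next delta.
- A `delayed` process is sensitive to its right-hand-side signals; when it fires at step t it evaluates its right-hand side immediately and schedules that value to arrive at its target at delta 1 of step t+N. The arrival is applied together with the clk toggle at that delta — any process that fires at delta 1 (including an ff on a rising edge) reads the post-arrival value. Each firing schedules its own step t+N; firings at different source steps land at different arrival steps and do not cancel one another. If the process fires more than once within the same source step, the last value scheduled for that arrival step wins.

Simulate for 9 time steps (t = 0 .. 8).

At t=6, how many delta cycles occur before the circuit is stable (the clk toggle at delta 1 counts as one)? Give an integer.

t0.Δ0 d=1 h=1 b=0 e=0 clk=0 g=0 a=0 f=1 c=1
t0.Δ1 d=1 h=1 b=0 e=0 clk=1 g=0 a=0 f=1 c=1
t0.Δ2 d=1 h=1 b=1 e=0 clk=1 g=0 a=0 f=1 c=1
t0.Δ3 d=0 h=0 b=1 e=0 clk=1 g=0 a=0 f=0 c=1
t0.Δ4 d=1 h=0 b=1 e=0 clk=1 g=0 a=0 f=0 c=1
t1.Δ0 d=1 h=0 b=1 e=0 clk=1 g=0 a=0 f=0 c=1
t1.Δ1 d=1 h=0 b=1 e=0 clk=0 g=0 a=0 f=0 c=1
t2.Δ0 d=1 h=0 b=1 e=0 clk=0 g=0 a=0 f=0 c=1
t2.Δ1 d=1 h=0 b=1 e=0 clk=1 g=0 a=0 f=0 c=1
t2.Δ2 d=1 h=0 b=1 e=1 clk=1 g=0 a=0 f=0 c=1
t2.Δ3 d=1 h=0 b=1 e=1 clk=1 g=0 a=0 f=1 c=1
t2.Δ4 d=0 h=0 b=1 e=1 clk=1 g=0 a=0 f=1 c=1
t3.Δ0 d=0 h=0 b=1 e=1 clk=1 g=0 a=0 f=1 c=1
t3.Δ1 d=0 h=0 b=1 e=1 clk=0 g=0 a=0 f=1 c=1
t4.Δ0 d=0 h=0 b=1 e=1 clk=0 g=0 a=0 f=1 c=1
t4.Δ1 d=0 h=0 b=1 e=1 clk=1 g=0 a=0 f=1 c=1
t4.Δ2 d=0 h=0 b=1 e=1 clk=1 g=0 a=1 f=1 c=1
t5.Δ0 d=0 h=0 b=1 e=1 clk=1 g=0 a=1 f=1 c=1
t5.Δ1 d=0 h=0 b=1 e=1 clk=0 g=0 a=1 f=1 c=0
t5.Δ2 d=0 h=0 b=1 e=1 clk=0 g=0 a=1 f=0 c=0
t5.Δ3 d=1 h=0 b=1 e=1 clk=0 g=0 a=1 f=0 c=0
t6.Δ0 d=1 h=0 b=1 e=1 clk=0 g=0 a=1 f=0 c=0
t6.Δ1 d=1 h=0 b=1 e=1 clk=1 g=0 a=1 f=0 c=0
t6.Δ2 d=1 h=0 b=1 e=1 clk=1 g=0 a=0 f=0 c=0
t7.Δ0 d=1 h=0 b=1 e=1 clk=1 g=0 a=0 f=0 c=0
t7.Δ1 d=1 h=0 b=1 e=1 clk=0 g=0 a=0 f=0 c=1
t7.Δ2 d=1 h=0 b=1 e=1 clk=0 g=0 a=0 f=1 c=1
t7.Δ3 d=0 h=0 b=1 e=1 clk=0 g=0 a=0 f=1 c=1
t8.Δ0 d=0 h=0 b=1 e=1 clk=0 g=0 a=0 f=1 c=1
t8.Δ1 d=0 h=0 b=1 e=1 clk=1 g=0 a=0 f=1 c=1
t8.Δ2 d=0 h=0 b=1 e=1 clk=1 g=0 a=1 f=1 c=1

2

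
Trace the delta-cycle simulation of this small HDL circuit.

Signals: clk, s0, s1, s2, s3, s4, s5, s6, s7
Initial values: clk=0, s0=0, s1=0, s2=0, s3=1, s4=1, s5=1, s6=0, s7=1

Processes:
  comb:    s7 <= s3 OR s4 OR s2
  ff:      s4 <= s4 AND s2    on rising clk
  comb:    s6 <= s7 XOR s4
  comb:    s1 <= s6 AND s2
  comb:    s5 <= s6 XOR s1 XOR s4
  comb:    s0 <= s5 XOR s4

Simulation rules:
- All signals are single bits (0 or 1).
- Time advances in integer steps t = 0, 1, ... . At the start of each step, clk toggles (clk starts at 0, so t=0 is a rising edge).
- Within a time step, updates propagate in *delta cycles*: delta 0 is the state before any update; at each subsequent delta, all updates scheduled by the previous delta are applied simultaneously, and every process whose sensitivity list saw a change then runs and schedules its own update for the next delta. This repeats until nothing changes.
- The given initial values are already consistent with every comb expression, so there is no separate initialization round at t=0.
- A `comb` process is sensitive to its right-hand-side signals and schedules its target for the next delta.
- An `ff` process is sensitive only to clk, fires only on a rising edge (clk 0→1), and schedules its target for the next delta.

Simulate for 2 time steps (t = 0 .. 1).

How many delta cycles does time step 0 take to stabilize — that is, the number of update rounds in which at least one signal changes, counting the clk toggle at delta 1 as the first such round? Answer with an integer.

5

t0.Δ0 s3=1 s5=1 s1=0 clk=0 s2=0 s7=1 s6=0 s0=0 s4=1
t0.Δ1 s3=1 s5=1 s1=0 clk=1 s2=0 s7=1 s6=0 s0=0 s4=1
t0.Δ2 s3=1 s5=1 s1=0 clk=1 s2=0 s7=1 s6=0 s0=0 s4=0
t0.Δ3 s3=1 s5=0 s1=0 clk=1 s2=0 s7=1 s6=1 s0=1 s4=0
t0.Δ4 s3=1 s5=1 s1=0 clk=1 s2=0 s7=1 s6=1 s0=0 s4=0
t0.Δ5 s3=1 s5=1 s1=0 clk=1 s2=0 s7=1 s6=1 s0=1 s4=0
t1.Δ0 s3=1 s5=1 s1=0 clk=1 s2=0 s7=1 s6=1 s0=1 s4=0
t1.Δ1 s3=1 s5=1 s1=0 clk=0 s2=0 s7=1 s6=1 s0=1 s4=0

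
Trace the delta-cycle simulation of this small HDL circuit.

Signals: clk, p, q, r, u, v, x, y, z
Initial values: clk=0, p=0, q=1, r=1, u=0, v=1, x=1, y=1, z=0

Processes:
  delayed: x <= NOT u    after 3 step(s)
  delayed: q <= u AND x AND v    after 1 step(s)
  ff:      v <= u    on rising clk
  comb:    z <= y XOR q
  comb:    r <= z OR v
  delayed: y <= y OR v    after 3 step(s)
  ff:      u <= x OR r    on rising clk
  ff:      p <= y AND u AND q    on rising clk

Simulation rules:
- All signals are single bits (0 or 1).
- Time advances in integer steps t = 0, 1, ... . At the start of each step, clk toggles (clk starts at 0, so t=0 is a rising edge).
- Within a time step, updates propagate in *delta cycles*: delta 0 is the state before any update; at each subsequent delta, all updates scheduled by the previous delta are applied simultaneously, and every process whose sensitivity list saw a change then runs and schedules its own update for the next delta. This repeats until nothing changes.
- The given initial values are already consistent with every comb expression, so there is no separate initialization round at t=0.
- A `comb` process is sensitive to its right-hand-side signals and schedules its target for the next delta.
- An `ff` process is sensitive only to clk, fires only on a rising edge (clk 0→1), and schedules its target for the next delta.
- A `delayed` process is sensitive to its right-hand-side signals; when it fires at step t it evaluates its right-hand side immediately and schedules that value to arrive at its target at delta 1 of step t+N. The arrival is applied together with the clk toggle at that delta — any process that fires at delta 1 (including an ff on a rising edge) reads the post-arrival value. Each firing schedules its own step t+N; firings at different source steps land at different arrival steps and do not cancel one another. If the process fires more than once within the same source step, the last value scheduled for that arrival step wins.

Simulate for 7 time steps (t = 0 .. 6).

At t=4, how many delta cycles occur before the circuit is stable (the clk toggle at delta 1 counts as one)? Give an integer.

t=0 Δ0: y=1 z=0 x=1 clk=0 q=1 r=1 v=1 p=0 u=0
  Δ1: clk:0→1
  Δ2: v:1→0, u:0→1
  Δ3: r:1→0
  (3Δ to stable)
t=1 Δ0: y=1 z=0 x=1 clk=1 q=1 r=0 v=0 p=0 u=1
  Δ1: clk:1→0, q:1→0
  Δ2: z:0→1
  Δ3: r:0→1
  (3Δ to stable)
t=2 Δ0: y=1 z=1 x=1 clk=0 q=0 r=1 v=0 p=0 u=1
  Δ1: clk:0→1
  Δ2: v:0→1
  (2Δ to stable)
t=3 Δ0: y=1 z=1 x=1 clk=1 q=0 r=1 v=1 p=0 u=1
  Δ1: x:1→0, clk:1→0, q:0→1
  Δ2: z:1→0
  (2Δ to stable)
t=4 Δ0: y=1 z=0 x=0 clk=0 q=1 r=1 v=1 p=0 u=1
  Δ1: clk:0→1, q:1→0
  Δ2: z:0→1
  (2Δ to stable)
t=5 Δ0: y=1 z=1 x=0 clk=1 q=0 r=1 v=1 p=0 u=1
  Δ1: clk:1→0
  (1Δ to stable)
t=6 Δ0: y=1 z=1 x=0 clk=0 q=0 r=1 v=1 p=0 u=1
  Δ1: clk:0→1
  (1Δ to stable)

2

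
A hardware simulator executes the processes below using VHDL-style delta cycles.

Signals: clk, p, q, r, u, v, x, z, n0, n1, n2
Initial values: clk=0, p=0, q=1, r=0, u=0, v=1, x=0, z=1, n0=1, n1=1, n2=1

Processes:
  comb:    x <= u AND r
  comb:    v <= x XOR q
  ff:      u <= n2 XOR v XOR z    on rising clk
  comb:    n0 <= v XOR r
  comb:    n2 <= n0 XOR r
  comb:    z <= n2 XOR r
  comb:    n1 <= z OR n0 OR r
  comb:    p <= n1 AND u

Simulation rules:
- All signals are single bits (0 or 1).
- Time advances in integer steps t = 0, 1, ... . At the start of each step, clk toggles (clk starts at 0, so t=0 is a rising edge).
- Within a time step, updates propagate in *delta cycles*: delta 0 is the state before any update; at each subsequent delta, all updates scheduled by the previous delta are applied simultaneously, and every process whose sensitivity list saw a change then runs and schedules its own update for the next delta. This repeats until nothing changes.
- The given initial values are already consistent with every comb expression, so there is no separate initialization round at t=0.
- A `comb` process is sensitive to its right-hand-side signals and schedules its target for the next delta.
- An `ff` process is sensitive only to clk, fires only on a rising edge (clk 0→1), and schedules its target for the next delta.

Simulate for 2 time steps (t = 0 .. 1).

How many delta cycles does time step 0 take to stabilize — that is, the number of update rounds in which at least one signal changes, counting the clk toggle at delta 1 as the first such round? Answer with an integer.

3

[bits: p,n0,n1,q,r,x,v,clk,n2,u,z]
t=0: Δ0=01110010101 Δ1=01110011101 Δ2=01110011111 Δ3=11110011111 | 3Δ
t=1: Δ0=11110011111 Δ1=11110010111 | 1Δ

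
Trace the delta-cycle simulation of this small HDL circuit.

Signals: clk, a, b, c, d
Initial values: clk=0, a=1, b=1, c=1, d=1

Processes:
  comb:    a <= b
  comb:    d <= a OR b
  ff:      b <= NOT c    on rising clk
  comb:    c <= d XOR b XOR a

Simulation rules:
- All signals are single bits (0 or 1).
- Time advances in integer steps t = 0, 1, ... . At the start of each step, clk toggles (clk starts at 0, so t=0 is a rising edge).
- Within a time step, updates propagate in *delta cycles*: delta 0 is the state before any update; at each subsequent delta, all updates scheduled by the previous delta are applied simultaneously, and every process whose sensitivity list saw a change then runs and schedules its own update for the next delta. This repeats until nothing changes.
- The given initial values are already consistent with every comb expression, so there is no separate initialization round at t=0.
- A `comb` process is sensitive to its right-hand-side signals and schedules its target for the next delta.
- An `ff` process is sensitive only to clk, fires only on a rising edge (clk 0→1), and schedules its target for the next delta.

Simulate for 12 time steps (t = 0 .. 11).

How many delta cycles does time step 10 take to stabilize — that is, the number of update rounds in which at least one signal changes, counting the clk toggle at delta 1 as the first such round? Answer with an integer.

3

t0.Δ0 d=1 b=1 c=1 clk=0 a=1
t0.Δ1 d=1 b=1 c=1 clk=1 a=1
t0.Δ2 d=1 b=0 c=1 clk=1 a=1
t0.Δ3 d=1 b=0 c=0 clk=1 a=0
t0.Δ4 d=0 b=0 c=1 clk=1 a=0
t0.Δ5 d=0 b=0 c=0 clk=1 a=0
t1.Δ0 d=0 b=0 c=0 clk=1 a=0
t1.Δ1 d=0 b=0 c=0 clk=0 a=0
t2.Δ0 d=0 b=0 c=0 clk=0 a=0
t2.Δ1 d=0 b=0 c=0 clk=1 a=0
t2.Δ2 d=0 b=1 c=0 clk=1 a=0
t2.Δ3 d=1 b=1 c=1 clk=1 a=1
t3.Δ0 d=1 b=1 c=1 clk=1 a=1
t3.Δ1 d=1 b=1 c=1 clk=0 a=1
t4.Δ0 d=1 b=1 c=1 clk=0 a=1
t4.Δ1 d=1 b=1 c=1 clk=1 a=1
t4.Δ2 d=1 b=0 c=1 clk=1 a=1
t4.Δ3 d=1 b=0 c=0 clk=1 a=0
t4.Δ4 d=0 b=0 c=1 clk=1 a=0
t4.Δ5 d=0 b=0 c=0 clk=1 a=0
t5.Δ0 d=0 b=0 c=0 clk=1 a=0
t5.Δ1 d=0 b=0 c=0 clk=0 a=0
t6.Δ0 d=0 b=0 c=0 clk=0 a=0
t6.Δ1 d=0 b=0 c=0 clk=1 a=0
t6.Δ2 d=0 b=1 c=0 clk=1 a=0
t6.Δ3 d=1 b=1 c=1 clk=1 a=1
t7.Δ0 d=1 b=1 c=1 clk=1 a=1
t7.Δ1 d=1 b=1 c=1 clk=0 a=1
t8.Δ0 d=1 b=1 c=1 clk=0 a=1
t8.Δ1 d=1 b=1 c=1 clk=1 a=1
t8.Δ2 d=1 b=0 c=1 clk=1 a=1
t8.Δ3 d=1 b=0 c=0 clk=1 a=0
t8.Δ4 d=0 b=0 c=1 clk=1 a=0
t8.Δ5 d=0 b=0 c=0 clk=1 a=0
t9.Δ0 d=0 b=0 c=0 clk=1 a=0
t9.Δ1 d=0 b=0 c=0 clk=0 a=0
t10.Δ0 d=0 b=0 c=0 clk=0 a=0
t10.Δ1 d=0 b=0 c=0 clk=1 a=0
t10.Δ2 d=0 b=1 c=0 clk=1 a=0
t10.Δ3 d=1 b=1 c=1 clk=1 a=1
t11.Δ0 d=1 b=1 c=1 clk=1 a=1
t11.Δ1 d=1 b=1 c=1 clk=0 a=1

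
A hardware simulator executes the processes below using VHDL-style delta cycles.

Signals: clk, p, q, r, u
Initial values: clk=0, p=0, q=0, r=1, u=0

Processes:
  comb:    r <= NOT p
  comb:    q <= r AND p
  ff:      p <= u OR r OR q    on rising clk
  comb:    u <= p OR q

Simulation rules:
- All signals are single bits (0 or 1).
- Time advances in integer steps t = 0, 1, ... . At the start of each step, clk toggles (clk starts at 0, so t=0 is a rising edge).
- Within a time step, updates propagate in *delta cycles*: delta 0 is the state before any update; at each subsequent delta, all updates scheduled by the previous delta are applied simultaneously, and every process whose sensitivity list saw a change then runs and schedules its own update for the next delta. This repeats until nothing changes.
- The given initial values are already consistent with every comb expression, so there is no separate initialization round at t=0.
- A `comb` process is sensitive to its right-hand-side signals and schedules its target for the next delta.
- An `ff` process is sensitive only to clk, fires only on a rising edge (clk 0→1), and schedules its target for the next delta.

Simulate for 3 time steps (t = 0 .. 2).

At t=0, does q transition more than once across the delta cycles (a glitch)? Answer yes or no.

t0.Δ0 u=0 clk=0 q=0 p=0 r=1
t0.Δ1 u=0 clk=1 q=0 p=0 r=1
t0.Δ2 u=0 clk=1 q=0 p=1 r=1
t0.Δ3 u=1 clk=1 q=1 p=1 r=0
t0.Δ4 u=1 clk=1 q=0 p=1 r=0
t1.Δ0 u=1 clk=1 q=0 p=1 r=0
t1.Δ1 u=1 clk=0 q=0 p=1 r=0
t2.Δ0 u=1 clk=0 q=0 p=1 r=0
t2.Δ1 u=1 clk=1 q=0 p=1 r=0

yes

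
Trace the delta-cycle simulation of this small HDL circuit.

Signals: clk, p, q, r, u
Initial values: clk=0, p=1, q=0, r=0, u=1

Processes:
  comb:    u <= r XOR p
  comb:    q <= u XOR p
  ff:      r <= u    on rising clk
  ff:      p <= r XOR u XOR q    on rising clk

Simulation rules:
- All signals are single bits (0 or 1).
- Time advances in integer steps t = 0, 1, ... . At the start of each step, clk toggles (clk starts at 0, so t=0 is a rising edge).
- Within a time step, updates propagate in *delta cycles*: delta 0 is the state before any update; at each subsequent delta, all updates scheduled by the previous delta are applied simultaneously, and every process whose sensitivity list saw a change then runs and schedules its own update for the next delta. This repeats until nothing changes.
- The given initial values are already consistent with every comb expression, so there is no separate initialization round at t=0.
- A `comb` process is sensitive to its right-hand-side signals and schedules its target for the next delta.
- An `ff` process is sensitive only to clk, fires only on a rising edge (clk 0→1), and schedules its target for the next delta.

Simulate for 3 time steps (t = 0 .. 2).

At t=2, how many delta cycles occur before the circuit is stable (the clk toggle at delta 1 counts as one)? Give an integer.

3

[bits: r,p,clk,q,u]
t=0: Δ0=01001 Δ1=01101 Δ2=11101 Δ3=11100 Δ4=11110 | 4Δ
t=1: Δ0=11110 Δ1=11010 | 1Δ
t=2: Δ0=11010 Δ1=11110 Δ2=00110 Δ3=00100 | 3Δ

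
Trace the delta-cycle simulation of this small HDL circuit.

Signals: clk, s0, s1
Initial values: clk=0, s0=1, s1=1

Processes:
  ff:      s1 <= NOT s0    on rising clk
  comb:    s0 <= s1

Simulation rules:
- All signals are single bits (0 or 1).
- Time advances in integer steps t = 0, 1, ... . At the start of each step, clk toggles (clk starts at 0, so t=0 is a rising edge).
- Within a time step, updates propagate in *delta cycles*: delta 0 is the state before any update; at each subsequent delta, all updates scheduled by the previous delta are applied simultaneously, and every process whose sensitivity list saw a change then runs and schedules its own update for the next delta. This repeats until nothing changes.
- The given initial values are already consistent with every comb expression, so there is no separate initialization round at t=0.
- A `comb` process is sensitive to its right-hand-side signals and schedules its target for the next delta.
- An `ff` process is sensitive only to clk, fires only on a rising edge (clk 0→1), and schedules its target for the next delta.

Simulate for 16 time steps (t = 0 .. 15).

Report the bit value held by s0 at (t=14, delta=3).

1

t=0 Δ0: clk=0 s1=1 s0=1
  Δ1: clk:0→1
  Δ2: s1:1→0
  Δ3: s0:1→0
  (3Δ to stable)
t=1 Δ0: clk=1 s1=0 s0=0
  Δ1: clk:1→0
  (1Δ to stable)
t=2 Δ0: clk=0 s1=0 s0=0
  Δ1: clk:0→1
  Δ2: s1:0→1
  Δ3: s0:0→1
  (3Δ to stable)
t=3 Δ0: clk=1 s1=1 s0=1
  Δ1: clk:1→0
  (1Δ to stable)
t=4 Δ0: clk=0 s1=1 s0=1
  Δ1: clk:0→1
  Δ2: s1:1→0
  Δ3: s0:1→0
  (3Δ to stable)
t=5 Δ0: clk=1 s1=0 s0=0
  Δ1: clk:1→0
  (1Δ to stable)
t=6 Δ0: clk=0 s1=0 s0=0
  Δ1: clk:0→1
  Δ2: s1:0→1
  Δ3: s0:0→1
  (3Δ to stable)
t=7 Δ0: clk=1 s1=1 s0=1
  Δ1: clk:1→0
  (1Δ to stable)
t=8 Δ0: clk=0 s1=1 s0=1
  Δ1: clk:0→1
  Δ2: s1:1→0
  Δ3: s0:1→0
  (3Δ to stable)
t=9 Δ0: clk=1 s1=0 s0=0
  Δ1: clk:1→0
  (1Δ to stable)
t=10 Δ0: clk=0 s1=0 s0=0
  Δ1: clk:0→1
  Δ2: s1:0→1
  Δ3: s0:0→1
  (3Δ to stable)
t=11 Δ0: clk=1 s1=1 s0=1
  Δ1: clk:1→0
  (1Δ to stable)
t=12 Δ0: clk=0 s1=1 s0=1
  Δ1: clk:0→1
  Δ2: s1:1→0
  Δ3: s0:1→0
  (3Δ to stable)
t=13 Δ0: clk=1 s1=0 s0=0
  Δ1: clk:1→0
  (1Δ to stable)
t=14 Δ0: clk=0 s1=0 s0=0
  Δ1: clk:0→1
  Δ2: s1:0→1
  Δ3: s0:0→1
  (3Δ to stable)
t=15 Δ0: clk=1 s1=1 s0=1
  Δ1: clk:1→0
  (1Δ to stable)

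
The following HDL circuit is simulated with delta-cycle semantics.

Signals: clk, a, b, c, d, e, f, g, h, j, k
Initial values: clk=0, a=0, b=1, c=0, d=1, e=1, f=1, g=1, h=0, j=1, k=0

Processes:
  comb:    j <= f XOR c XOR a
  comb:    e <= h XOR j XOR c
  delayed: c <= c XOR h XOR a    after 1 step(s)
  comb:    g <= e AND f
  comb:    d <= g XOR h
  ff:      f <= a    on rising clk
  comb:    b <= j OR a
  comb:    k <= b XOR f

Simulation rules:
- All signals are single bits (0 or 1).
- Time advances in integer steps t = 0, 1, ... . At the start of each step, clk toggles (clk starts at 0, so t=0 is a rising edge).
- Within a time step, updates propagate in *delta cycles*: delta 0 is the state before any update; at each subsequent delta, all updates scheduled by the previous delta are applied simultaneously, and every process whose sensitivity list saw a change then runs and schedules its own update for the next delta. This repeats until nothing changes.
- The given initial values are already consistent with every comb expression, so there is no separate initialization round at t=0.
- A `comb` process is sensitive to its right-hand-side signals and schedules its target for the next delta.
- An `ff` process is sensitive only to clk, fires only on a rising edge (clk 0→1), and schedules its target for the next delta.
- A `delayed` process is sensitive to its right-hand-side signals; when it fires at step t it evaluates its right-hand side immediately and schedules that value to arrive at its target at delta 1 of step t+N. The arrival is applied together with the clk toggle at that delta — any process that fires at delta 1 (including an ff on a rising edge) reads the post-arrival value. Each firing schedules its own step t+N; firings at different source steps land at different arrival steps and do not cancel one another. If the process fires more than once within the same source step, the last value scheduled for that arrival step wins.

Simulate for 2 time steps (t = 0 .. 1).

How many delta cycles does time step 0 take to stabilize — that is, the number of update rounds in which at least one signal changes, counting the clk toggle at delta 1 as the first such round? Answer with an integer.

[bits: h,clk,k,g,a,d,c,b,j,f,e]
t=0: Δ0=00010101111 Δ1=01010101111 Δ2=01010101101 Δ3=01100101001 Δ4=01100000000 Δ5=01000000000 | 5Δ
t=1: Δ0=01000000000 Δ1=00000000000 | 1Δ

5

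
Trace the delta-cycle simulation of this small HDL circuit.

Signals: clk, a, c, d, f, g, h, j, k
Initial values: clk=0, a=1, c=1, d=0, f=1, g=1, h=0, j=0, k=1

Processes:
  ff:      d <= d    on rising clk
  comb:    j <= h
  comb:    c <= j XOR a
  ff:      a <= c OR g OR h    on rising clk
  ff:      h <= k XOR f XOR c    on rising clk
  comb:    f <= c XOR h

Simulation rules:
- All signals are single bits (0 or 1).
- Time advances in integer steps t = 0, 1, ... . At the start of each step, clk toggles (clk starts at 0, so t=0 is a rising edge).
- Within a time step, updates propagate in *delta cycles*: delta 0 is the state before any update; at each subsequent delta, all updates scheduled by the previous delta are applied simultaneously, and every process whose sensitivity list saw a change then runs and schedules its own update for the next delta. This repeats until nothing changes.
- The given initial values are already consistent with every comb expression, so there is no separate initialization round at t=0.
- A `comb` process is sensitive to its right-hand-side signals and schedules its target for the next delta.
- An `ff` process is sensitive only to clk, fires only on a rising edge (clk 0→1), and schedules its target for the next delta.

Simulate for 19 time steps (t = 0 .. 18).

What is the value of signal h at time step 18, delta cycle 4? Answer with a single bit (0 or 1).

t0.Δ0 c=1 k=1 a=1 g=1 d=0 j=0 f=1 h=0 clk=0
t0.Δ1 c=1 k=1 a=1 g=1 d=0 j=0 f=1 h=0 clk=1
t0.Δ2 c=1 k=1 a=1 g=1 d=0 j=0 f=1 h=1 clk=1
t0.Δ3 c=1 k=1 a=1 g=1 d=0 j=1 f=0 h=1 clk=1
t0.Δ4 c=0 k=1 a=1 g=1 d=0 j=1 f=0 h=1 clk=1
t0.Δ5 c=0 k=1 a=1 g=1 d=0 j=1 f=1 h=1 clk=1
t1.Δ0 c=0 k=1 a=1 g=1 d=0 j=1 f=1 h=1 clk=1
t1.Δ1 c=0 k=1 a=1 g=1 d=0 j=1 f=1 h=1 clk=0
t2.Δ0 c=0 k=1 a=1 g=1 d=0 j=1 f=1 h=1 clk=0
t2.Δ1 c=0 k=1 a=1 g=1 d=0 j=1 f=1 h=1 clk=1
t2.Δ2 c=0 k=1 a=1 g=1 d=0 j=1 f=1 h=0 clk=1
t2.Δ3 c=0 k=1 a=1 g=1 d=0 j=0 f=0 h=0 clk=1
t2.Δ4 c=1 k=1 a=1 g=1 d=0 j=0 f=0 h=0 clk=1
t2.Δ5 c=1 k=1 a=1 g=1 d=0 j=0 f=1 h=0 clk=1
t3.Δ0 c=1 k=1 a=1 g=1 d=0 j=0 f=1 h=0 clk=1
t3.Δ1 c=1 k=1 a=1 g=1 d=0 j=0 f=1 h=0 clk=0
t4.Δ0 c=1 k=1 a=1 g=1 d=0 j=0 f=1 h=0 clk=0
t4.Δ1 c=1 k=1 a=1 g=1 d=0 j=0 f=1 h=0 clk=1
t4.Δ2 c=1 k=1 a=1 g=1 d=0 j=0 f=1 h=1 clk=1
t4.Δ3 c=1 k=1 a=1 g=1 d=0 j=1 f=0 h=1 clk=1
t4.Δ4 c=0 k=1 a=1 g=1 d=0 j=1 f=0 h=1 clk=1
t4.Δ5 c=0 k=1 a=1 g=1 d=0 j=1 f=1 h=1 clk=1
t5.Δ0 c=0 k=1 a=1 g=1 d=0 j=1 f=1 h=1 clk=1
t5.Δ1 c=0 k=1 a=1 g=1 d=0 j=1 f=1 h=1 clk=0
t6.Δ0 c=0 k=1 a=1 g=1 d=0 j=1 f=1 h=1 clk=0
t6.Δ1 c=0 k=1 a=1 g=1 d=0 j=1 f=1 h=1 clk=1
t6.Δ2 c=0 k=1 a=1 g=1 d=0 j=1 f=1 h=0 clk=1
t6.Δ3 c=0 k=1 a=1 g=1 d=0 j=0 f=0 h=0 clk=1
t6.Δ4 c=1 k=1 a=1 g=1 d=0 j=0 f=0 h=0 clk=1
t6.Δ5 c=1 k=1 a=1 g=1 d=0 j=0 f=1 h=0 clk=1
t7.Δ0 c=1 k=1 a=1 g=1 d=0 j=0 f=1 h=0 clk=1
t7.Δ1 c=1 k=1 a=1 g=1 d=0 j=0 f=1 h=0 clk=0
t8.Δ0 c=1 k=1 a=1 g=1 d=0 j=0 f=1 h=0 clk=0
t8.Δ1 c=1 k=1 a=1 g=1 d=0 j=0 f=1 h=0 clk=1
t8.Δ2 c=1 k=1 a=1 g=1 d=0 j=0 f=1 h=1 clk=1
t8.Δ3 c=1 k=1 a=1 g=1 d=0 j=1 f=0 h=1 clk=1
t8.Δ4 c=0 k=1 a=1 g=1 d=0 j=1 f=0 h=1 clk=1
t8.Δ5 c=0 k=1 a=1 g=1 d=0 j=1 f=1 h=1 clk=1
t9.Δ0 c=0 k=1 a=1 g=1 d=0 j=1 f=1 h=1 clk=1
t9.Δ1 c=0 k=1 a=1 g=1 d=0 j=1 f=1 h=1 clk=0
t10.Δ0 c=0 k=1 a=1 g=1 d=0 j=1 f=1 h=1 clk=0
t10.Δ1 c=0 k=1 a=1 g=1 d=0 j=1 f=1 h=1 clk=1
t10.Δ2 c=0 k=1 a=1 g=1 d=0 j=1 f=1 h=0 clk=1
t10.Δ3 c=0 k=1 a=1 g=1 d=0 j=0 f=0 h=0 clk=1
t10.Δ4 c=1 k=1 a=1 g=1 d=0 j=0 f=0 h=0 clk=1
t10.Δ5 c=1 k=1 a=1 g=1 d=0 j=0 f=1 h=0 clk=1
t11.Δ0 c=1 k=1 a=1 g=1 d=0 j=0 f=1 h=0 clk=1
t11.Δ1 c=1 k=1 a=1 g=1 d=0 j=0 f=1 h=0 clk=0
t12.Δ0 c=1 k=1 a=1 g=1 d=0 j=0 f=1 h=0 clk=0
t12.Δ1 c=1 k=1 a=1 g=1 d=0 j=0 f=1 h=0 clk=1
t12.Δ2 c=1 k=1 a=1 g=1 d=0 j=0 f=1 h=1 clk=1
t12.Δ3 c=1 k=1 a=1 g=1 d=0 j=1 f=0 h=1 clk=1
t12.Δ4 c=0 k=1 a=1 g=1 d=0 j=1 f=0 h=1 clk=1
t12.Δ5 c=0 k=1 a=1 g=1 d=0 j=1 f=1 h=1 clk=1
t13.Δ0 c=0 k=1 a=1 g=1 d=0 j=1 f=1 h=1 clk=1
t13.Δ1 c=0 k=1 a=1 g=1 d=0 j=1 f=1 h=1 clk=0
t14.Δ0 c=0 k=1 a=1 g=1 d=0 j=1 f=1 h=1 clk=0
t14.Δ1 c=0 k=1 a=1 g=1 d=0 j=1 f=1 h=1 clk=1
t14.Δ2 c=0 k=1 a=1 g=1 d=0 j=1 f=1 h=0 clk=1
t14.Δ3 c=0 k=1 a=1 g=1 d=0 j=0 f=0 h=0 clk=1
t14.Δ4 c=1 k=1 a=1 g=1 d=0 j=0 f=0 h=0 clk=1
t14.Δ5 c=1 k=1 a=1 g=1 d=0 j=0 f=1 h=0 clk=1
t15.Δ0 c=1 k=1 a=1 g=1 d=0 j=0 f=1 h=0 clk=1
t15.Δ1 c=1 k=1 a=1 g=1 d=0 j=0 f=1 h=0 clk=0
t16.Δ0 c=1 k=1 a=1 g=1 d=0 j=0 f=1 h=0 clk=0
t16.Δ1 c=1 k=1 a=1 g=1 d=0 j=0 f=1 h=0 clk=1
t16.Δ2 c=1 k=1 a=1 g=1 d=0 j=0 f=1 h=1 clk=1
t16.Δ3 c=1 k=1 a=1 g=1 d=0 j=1 f=0 h=1 clk=1
t16.Δ4 c=0 k=1 a=1 g=1 d=0 j=1 f=0 h=1 clk=1
t16.Δ5 c=0 k=1 a=1 g=1 d=0 j=1 f=1 h=1 clk=1
t17.Δ0 c=0 k=1 a=1 g=1 d=0 j=1 f=1 h=1 clk=1
t17.Δ1 c=0 k=1 a=1 g=1 d=0 j=1 f=1 h=1 clk=0
t18.Δ0 c=0 k=1 a=1 g=1 d=0 j=1 f=1 h=1 clk=0
t18.Δ1 c=0 k=1 a=1 g=1 d=0 j=1 f=1 h=1 clk=1
t18.Δ2 c=0 k=1 a=1 g=1 d=0 j=1 f=1 h=0 clk=1
t18.Δ3 c=0 k=1 a=1 g=1 d=0 j=0 f=0 h=0 clk=1
t18.Δ4 c=1 k=1 a=1 g=1 d=0 j=0 f=0 h=0 clk=1
t18.Δ5 c=1 k=1 a=1 g=1 d=0 j=0 f=1 h=0 clk=1

0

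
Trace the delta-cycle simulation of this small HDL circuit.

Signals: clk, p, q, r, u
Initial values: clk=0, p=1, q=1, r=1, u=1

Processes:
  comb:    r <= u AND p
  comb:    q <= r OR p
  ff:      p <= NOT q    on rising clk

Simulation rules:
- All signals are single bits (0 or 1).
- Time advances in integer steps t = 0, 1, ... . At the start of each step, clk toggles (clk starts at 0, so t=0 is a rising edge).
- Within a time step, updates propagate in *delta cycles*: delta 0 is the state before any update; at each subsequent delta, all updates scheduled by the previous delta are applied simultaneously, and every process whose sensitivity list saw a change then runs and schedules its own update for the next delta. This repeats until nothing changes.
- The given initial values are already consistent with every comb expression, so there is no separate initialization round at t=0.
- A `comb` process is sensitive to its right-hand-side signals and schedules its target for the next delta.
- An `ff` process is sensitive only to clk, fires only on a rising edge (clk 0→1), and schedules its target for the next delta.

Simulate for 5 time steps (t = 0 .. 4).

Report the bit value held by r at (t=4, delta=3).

0

t0.Δ0 r=1 clk=0 p=1 q=1 u=1
t0.Δ1 r=1 clk=1 p=1 q=1 u=1
t0.Δ2 r=1 clk=1 p=0 q=1 u=1
t0.Δ3 r=0 clk=1 p=0 q=1 u=1
t0.Δ4 r=0 clk=1 p=0 q=0 u=1
t1.Δ0 r=0 clk=1 p=0 q=0 u=1
t1.Δ1 r=0 clk=0 p=0 q=0 u=1
t2.Δ0 r=0 clk=0 p=0 q=0 u=1
t2.Δ1 r=0 clk=1 p=0 q=0 u=1
t2.Δ2 r=0 clk=1 p=1 q=0 u=1
t2.Δ3 r=1 clk=1 p=1 q=1 u=1
t3.Δ0 r=1 clk=1 p=1 q=1 u=1
t3.Δ1 r=1 clk=0 p=1 q=1 u=1
t4.Δ0 r=1 clk=0 p=1 q=1 u=1
t4.Δ1 r=1 clk=1 p=1 q=1 u=1
t4.Δ2 r=1 clk=1 p=0 q=1 u=1
t4.Δ3 r=0 clk=1 p=0 q=1 u=1
t4.Δ4 r=0 clk=1 p=0 q=0 u=1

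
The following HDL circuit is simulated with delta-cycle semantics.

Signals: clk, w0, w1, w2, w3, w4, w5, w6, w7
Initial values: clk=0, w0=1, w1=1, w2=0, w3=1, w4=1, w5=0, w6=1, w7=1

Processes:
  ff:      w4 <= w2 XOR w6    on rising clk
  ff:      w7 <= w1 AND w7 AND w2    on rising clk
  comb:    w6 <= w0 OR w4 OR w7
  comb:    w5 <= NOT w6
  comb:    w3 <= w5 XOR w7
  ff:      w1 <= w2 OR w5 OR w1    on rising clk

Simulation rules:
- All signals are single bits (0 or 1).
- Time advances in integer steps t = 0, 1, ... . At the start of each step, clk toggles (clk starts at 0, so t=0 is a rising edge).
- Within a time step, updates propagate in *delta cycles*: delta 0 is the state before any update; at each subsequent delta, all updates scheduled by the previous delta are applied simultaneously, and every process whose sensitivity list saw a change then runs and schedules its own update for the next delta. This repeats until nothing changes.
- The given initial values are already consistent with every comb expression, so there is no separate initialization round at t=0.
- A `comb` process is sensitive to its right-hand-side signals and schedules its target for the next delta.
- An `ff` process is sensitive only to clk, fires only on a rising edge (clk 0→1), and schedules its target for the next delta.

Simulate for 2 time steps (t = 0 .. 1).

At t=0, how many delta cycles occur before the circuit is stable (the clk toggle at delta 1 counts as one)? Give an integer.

3

t0.Δ0 w2=0 w0=1 w5=0 clk=0 w7=1 w1=1 w6=1 w4=1 w3=1
t0.Δ1 w2=0 w0=1 w5=0 clk=1 w7=1 w1=1 w6=1 w4=1 w3=1
t0.Δ2 w2=0 w0=1 w5=0 clk=1 w7=0 w1=1 w6=1 w4=1 w3=1
t0.Δ3 w2=0 w0=1 w5=0 clk=1 w7=0 w1=1 w6=1 w4=1 w3=0
t1.Δ0 w2=0 w0=1 w5=0 clk=1 w7=0 w1=1 w6=1 w4=1 w3=0
t1.Δ1 w2=0 w0=1 w5=0 clk=0 w7=0 w1=1 w6=1 w4=1 w3=0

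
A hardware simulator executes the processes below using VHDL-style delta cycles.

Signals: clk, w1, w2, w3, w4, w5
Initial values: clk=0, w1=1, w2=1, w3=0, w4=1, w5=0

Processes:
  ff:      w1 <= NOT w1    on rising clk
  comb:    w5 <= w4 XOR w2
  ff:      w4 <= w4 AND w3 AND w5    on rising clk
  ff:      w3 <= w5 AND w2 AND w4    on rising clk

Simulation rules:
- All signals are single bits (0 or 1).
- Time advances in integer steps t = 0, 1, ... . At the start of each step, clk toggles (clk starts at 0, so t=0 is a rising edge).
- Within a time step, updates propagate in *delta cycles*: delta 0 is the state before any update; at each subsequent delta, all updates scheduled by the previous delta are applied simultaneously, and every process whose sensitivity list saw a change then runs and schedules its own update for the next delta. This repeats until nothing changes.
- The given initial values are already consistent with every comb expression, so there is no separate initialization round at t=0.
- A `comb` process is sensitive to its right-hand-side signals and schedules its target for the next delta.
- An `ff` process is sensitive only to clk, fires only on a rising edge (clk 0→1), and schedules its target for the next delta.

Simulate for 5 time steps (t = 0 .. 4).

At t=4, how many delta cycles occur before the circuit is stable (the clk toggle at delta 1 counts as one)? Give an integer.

2

[bits: clk,w1,w5,w3,w4,w2]
t=0: Δ0=010011 Δ1=110011 Δ2=100001 Δ3=101001 | 3Δ
t=1: Δ0=101001 Δ1=001001 | 1Δ
t=2: Δ0=001001 Δ1=101001 Δ2=111001 | 2Δ
t=3: Δ0=111001 Δ1=011001 | 1Δ
t=4: Δ0=011001 Δ1=111001 Δ2=101001 | 2Δ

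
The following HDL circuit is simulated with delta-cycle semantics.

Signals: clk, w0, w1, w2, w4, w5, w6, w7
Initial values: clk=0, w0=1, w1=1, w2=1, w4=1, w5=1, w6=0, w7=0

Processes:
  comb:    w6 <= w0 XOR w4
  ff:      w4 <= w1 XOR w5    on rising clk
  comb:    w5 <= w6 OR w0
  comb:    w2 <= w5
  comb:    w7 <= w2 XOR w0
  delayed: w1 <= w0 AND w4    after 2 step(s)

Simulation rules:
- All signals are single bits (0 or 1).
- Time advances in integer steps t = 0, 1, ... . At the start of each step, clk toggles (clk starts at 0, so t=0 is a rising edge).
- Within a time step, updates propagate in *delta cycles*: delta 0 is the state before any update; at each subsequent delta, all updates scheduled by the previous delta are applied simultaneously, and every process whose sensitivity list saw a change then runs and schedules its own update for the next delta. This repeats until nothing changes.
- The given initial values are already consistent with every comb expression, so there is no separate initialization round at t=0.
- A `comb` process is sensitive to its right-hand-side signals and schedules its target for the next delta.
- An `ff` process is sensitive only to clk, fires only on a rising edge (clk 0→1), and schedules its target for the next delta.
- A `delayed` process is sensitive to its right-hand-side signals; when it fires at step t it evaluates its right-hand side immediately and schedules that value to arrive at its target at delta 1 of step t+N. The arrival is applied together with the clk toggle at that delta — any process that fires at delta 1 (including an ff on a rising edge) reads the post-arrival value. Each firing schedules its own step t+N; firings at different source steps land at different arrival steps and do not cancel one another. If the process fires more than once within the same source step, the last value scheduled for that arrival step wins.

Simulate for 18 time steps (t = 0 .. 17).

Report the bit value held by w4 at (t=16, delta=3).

0

t=0 Δ0: w0=1 w7=0 clk=0 w2=1 w5=1 w4=1 w1=1 w6=0
  Δ1: clk:0→1
  Δ2: w4:1→0
  Δ3: w6:0→1
  (3Δ to stable)
t=1 Δ0: w0=1 w7=0 clk=1 w2=1 w5=1 w4=0 w1=1 w6=1
  Δ1: clk:1→0
  (1Δ to stable)
t=2 Δ0: w0=1 w7=0 clk=0 w2=1 w5=1 w4=0 w1=1 w6=1
  Δ1: clk:0→1, w1:1→0
  Δ2: w4:0→1
  Δ3: w6:1→0
  (3Δ to stable)
t=3 Δ0: w0=1 w7=0 clk=1 w2=1 w5=1 w4=1 w1=0 w6=0
  Δ1: clk:1→0
  (1Δ to stable)
t=4 Δ0: w0=1 w7=0 clk=0 w2=1 w5=1 w4=1 w1=0 w6=0
  Δ1: clk:0→1, w1:0→1
  Δ2: w4:1→0
  Δ3: w6:0→1
  (3Δ to stable)
t=5 Δ0: w0=1 w7=0 clk=1 w2=1 w5=1 w4=0 w1=1 w6=1
  Δ1: clk:1→0
  (1Δ to stable)
t=6 Δ0: w0=1 w7=0 clk=0 w2=1 w5=1 w4=0 w1=1 w6=1
  Δ1: clk:0→1, w1:1→0
  Δ2: w4:0→1
  Δ3: w6:1→0
  (3Δ to stable)
t=7 Δ0: w0=1 w7=0 clk=1 w2=1 w5=1 w4=1 w1=0 w6=0
  Δ1: clk:1→0
  (1Δ to stable)
t=8 Δ0: w0=1 w7=0 clk=0 w2=1 w5=1 w4=1 w1=0 w6=0
  Δ1: clk:0→1, w1:0→1
  Δ2: w4:1→0
  Δ3: w6:0→1
  (3Δ to stable)
t=9 Δ0: w0=1 w7=0 clk=1 w2=1 w5=1 w4=0 w1=1 w6=1
  Δ1: clk:1→0
  (1Δ to stable)
t=10 Δ0: w0=1 w7=0 clk=0 w2=1 w5=1 w4=0 w1=1 w6=1
  Δ1: clk:0→1, w1:1→0
  Δ2: w4:0→1
  Δ3: w6:1→0
  (3Δ to stable)
t=11 Δ0: w0=1 w7=0 clk=1 w2=1 w5=1 w4=1 w1=0 w6=0
  Δ1: clk:1→0
  (1Δ to stable)
t=12 Δ0: w0=1 w7=0 clk=0 w2=1 w5=1 w4=1 w1=0 w6=0
  Δ1: clk:0→1, w1:0→1
  Δ2: w4:1→0
  Δ3: w6:0→1
  (3Δ to stable)
t=13 Δ0: w0=1 w7=0 clk=1 w2=1 w5=1 w4=0 w1=1 w6=1
  Δ1: clk:1→0
  (1Δ to stable)
t=14 Δ0: w0=1 w7=0 clk=0 w2=1 w5=1 w4=0 w1=1 w6=1
  Δ1: clk:0→1, w1:1→0
  Δ2: w4:0→1
  Δ3: w6:1→0
  (3Δ to stable)
t=15 Δ0: w0=1 w7=0 clk=1 w2=1 w5=1 w4=1 w1=0 w6=0
  Δ1: clk:1→0
  (1Δ to stable)
t=16 Δ0: w0=1 w7=0 clk=0 w2=1 w5=1 w4=1 w1=0 w6=0
  Δ1: clk:0→1, w1:0→1
  Δ2: w4:1→0
  Δ3: w6:0→1
  (3Δ to stable)
t=17 Δ0: w0=1 w7=0 clk=1 w2=1 w5=1 w4=0 w1=1 w6=1
  Δ1: clk:1→0
  (1Δ to stable)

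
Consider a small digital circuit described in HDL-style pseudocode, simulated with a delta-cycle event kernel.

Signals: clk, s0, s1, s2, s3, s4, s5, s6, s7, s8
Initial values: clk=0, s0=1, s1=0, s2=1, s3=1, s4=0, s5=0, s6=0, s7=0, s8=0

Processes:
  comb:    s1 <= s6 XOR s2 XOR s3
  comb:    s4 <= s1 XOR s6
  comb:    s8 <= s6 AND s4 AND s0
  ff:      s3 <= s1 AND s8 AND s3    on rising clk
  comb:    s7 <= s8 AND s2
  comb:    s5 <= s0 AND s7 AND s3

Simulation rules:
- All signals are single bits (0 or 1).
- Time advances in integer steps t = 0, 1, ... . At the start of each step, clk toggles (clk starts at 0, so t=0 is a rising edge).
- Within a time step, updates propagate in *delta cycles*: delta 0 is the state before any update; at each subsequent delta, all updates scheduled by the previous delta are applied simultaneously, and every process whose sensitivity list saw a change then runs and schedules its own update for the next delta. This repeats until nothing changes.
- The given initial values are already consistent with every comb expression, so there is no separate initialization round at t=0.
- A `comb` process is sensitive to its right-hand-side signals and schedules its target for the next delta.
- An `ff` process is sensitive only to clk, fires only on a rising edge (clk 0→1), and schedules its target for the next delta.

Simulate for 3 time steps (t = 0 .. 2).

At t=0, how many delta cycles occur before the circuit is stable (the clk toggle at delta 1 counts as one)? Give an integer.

4

t=0 Δ0: s7=0 s6=0 s8=0 clk=0 s0=1 s3=1 s1=0 s5=0 s2=1 s4=0
  Δ1: clk:0→1
  Δ2: s3:1→0
  Δ3: s1:0→1
  Δ4: s4:0→1
  (4Δ to stable)
t=1 Δ0: s7=0 s6=0 s8=0 clk=1 s0=1 s3=0 s1=1 s5=0 s2=1 s4=1
  Δ1: clk:1→0
  (1Δ to stable)
t=2 Δ0: s7=0 s6=0 s8=0 clk=0 s0=1 s3=0 s1=1 s5=0 s2=1 s4=1
  Δ1: clk:0→1
  (1Δ to stable)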